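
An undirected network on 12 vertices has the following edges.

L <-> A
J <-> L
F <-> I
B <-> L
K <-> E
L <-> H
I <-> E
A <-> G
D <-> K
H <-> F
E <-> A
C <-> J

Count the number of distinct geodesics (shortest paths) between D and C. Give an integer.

1

The shortest distance is 6, and the only length-6 path is D–K–E–A–L–J–C. So there is exactly 1 shortest path.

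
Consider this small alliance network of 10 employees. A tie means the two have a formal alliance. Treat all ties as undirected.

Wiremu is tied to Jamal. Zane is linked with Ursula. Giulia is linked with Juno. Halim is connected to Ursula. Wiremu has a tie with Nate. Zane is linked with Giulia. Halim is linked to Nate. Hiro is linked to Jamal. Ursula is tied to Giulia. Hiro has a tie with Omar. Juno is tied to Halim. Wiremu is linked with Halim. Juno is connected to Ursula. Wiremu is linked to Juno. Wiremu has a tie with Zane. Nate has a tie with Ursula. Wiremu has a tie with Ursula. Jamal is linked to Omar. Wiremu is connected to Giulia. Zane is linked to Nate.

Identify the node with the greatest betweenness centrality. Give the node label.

Wiremu

Unnormalized betweenness of each node: Giulia:1/3, Halim:1/3, Hiro:0, Jamal:14, Juno:1/3, Nate:1/3, Omar:0, Ursula:5/3, Wiremu:59/3, Zane:1/3.
Wiremu has the largest value, 59/3, making it the main broker — the node through which the most shortest paths run.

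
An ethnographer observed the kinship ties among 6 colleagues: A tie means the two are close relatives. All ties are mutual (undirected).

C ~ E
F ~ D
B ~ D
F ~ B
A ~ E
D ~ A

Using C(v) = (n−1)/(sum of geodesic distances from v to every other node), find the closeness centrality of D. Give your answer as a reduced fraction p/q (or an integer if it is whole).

Distances from D: A:1, B:1, C:3, E:2, F:1. Sum = 8.
n = 6, so closeness = 5/8.

5/8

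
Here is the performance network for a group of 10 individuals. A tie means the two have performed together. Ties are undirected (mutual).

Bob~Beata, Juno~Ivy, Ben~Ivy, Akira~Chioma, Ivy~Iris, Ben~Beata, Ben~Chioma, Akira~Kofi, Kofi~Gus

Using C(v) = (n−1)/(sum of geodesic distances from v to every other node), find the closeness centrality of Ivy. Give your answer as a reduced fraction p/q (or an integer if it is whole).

Distances from Ivy: Akira:3, Beata:2, Ben:1, Bob:3, Chioma:2, Gus:5, Iris:1, Juno:1, Kofi:4. Sum = 22.
n = 10, so closeness = 9/22.

9/22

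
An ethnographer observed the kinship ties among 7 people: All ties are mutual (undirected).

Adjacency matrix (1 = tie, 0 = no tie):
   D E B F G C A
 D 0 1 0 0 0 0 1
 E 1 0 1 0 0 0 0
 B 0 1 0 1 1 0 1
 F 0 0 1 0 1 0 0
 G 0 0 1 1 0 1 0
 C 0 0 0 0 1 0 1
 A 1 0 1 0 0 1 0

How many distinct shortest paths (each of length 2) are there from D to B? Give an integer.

2

The shortest distance is 2. The length-2 paths are: D–E–B; D–A–B.
That gives 2 distinct shortest paths.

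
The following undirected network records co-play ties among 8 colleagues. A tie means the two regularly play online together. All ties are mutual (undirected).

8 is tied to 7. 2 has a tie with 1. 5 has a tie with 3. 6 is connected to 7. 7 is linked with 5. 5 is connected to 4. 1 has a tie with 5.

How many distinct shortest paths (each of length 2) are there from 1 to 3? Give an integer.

1

The shortest distance is 2, and the only length-2 path is 1–5–3. So there is exactly 1 shortest path.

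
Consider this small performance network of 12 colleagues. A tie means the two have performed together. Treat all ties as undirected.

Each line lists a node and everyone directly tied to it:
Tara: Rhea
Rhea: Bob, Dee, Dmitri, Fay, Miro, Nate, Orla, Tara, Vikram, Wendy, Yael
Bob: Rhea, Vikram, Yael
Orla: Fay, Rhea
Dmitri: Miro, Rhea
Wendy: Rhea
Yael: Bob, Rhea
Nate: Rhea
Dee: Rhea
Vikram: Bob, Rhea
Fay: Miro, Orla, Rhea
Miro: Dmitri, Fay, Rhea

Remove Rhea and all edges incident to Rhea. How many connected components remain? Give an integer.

6

Without Rhea, the remaining ties split the others into: {Dmitri, Fay, Miro, Orla}; {Dee}; {Bob, Vikram, Yael}; {Tara}; {Wendy}; {Nate}.
That's 6 separate components.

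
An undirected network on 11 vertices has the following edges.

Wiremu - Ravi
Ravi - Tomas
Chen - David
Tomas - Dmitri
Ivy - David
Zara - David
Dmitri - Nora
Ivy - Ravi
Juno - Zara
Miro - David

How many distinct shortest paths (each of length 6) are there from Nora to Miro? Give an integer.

The shortest distance is 6, and the only length-6 path is Nora–Dmitri–Tomas–Ravi–Ivy–David–Miro. So there is exactly 1 shortest path.

1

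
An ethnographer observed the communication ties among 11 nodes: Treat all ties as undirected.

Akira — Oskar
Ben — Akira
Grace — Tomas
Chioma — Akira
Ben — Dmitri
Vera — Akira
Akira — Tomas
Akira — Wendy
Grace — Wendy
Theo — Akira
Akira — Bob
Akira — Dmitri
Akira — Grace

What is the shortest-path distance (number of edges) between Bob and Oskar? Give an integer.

One shortest route is Bob – Akira – Oskar, which uses 2 edges, and Bob and Oskar are not directly tied, so nothing shorter exists. So d(Bob,Oskar) = 2.

2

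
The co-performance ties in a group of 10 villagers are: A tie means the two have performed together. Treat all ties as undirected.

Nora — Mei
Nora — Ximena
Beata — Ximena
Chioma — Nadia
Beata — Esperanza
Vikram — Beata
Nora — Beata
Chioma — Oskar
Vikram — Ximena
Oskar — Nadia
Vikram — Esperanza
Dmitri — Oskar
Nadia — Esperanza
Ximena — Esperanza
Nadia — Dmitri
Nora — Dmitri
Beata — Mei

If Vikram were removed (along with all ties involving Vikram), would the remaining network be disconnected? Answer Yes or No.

Even without Vikram, every remaining node can still reach every other (the residual graph is connected), so Vikram is not a cut vertex.

No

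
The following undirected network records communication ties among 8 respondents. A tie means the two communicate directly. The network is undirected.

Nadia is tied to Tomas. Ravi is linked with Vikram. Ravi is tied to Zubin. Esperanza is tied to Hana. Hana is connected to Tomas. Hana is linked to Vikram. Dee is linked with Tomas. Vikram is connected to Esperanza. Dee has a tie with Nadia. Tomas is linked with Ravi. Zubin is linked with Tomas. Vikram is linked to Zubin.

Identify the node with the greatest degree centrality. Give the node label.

Degrees — Dee:2, Esperanza:2, Hana:3, Nadia:2, Ravi:3, Tomas:5, Vikram:4, Zubin:3.
The maximum is 5, attained only by Tomas.

Tomas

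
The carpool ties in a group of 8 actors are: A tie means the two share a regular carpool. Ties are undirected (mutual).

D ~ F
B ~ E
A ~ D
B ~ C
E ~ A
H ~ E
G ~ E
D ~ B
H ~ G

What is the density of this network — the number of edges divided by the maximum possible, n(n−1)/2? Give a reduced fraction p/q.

There are 9 edges and 8 nodes, so the maximum possible is C(8,2) = 28.
Density = 9/28.

9/28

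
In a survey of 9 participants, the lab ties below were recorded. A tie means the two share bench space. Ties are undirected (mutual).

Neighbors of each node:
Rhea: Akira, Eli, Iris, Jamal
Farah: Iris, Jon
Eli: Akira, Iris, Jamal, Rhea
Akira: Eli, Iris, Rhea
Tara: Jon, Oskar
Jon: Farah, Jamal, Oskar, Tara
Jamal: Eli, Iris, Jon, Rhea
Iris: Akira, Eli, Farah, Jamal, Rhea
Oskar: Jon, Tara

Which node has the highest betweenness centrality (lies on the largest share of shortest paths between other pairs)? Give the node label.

Jon

Unnormalized betweenness of each node: Akira:0, Eli:13/12, Farah:9/4, Iris:16/3, Jamal:39/4, Jon:25/2, Oskar:0, Rhea:13/12, Tara:0.
Jon has the largest value, 25/2, making it the main broker — the node through which the most shortest paths run.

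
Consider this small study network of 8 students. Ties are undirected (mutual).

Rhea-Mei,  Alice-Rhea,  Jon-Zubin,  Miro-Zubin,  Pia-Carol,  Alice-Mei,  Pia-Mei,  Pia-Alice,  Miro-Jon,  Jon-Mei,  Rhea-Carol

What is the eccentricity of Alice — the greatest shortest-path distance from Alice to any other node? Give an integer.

3

Distances from Alice: Carol:2, Jon:2, Mei:1, Miro:3, Pia:1, Rhea:1, Zubin:3.
The largest is 3 (to Miro and Zubin), so the eccentricity of Alice is 3.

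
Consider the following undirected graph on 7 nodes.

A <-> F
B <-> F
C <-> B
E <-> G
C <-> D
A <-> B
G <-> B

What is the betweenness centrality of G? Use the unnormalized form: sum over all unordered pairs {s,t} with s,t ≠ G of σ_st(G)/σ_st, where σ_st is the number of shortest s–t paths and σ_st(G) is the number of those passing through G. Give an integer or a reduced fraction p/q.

5

Pairs whose geodesics pass through G — E–F: 1; E–C: 1; E–D: 1; E–A: 1; E–B: 1.
All other pairs contribute 0.
Summing the contributions gives betweenness(G) = 5.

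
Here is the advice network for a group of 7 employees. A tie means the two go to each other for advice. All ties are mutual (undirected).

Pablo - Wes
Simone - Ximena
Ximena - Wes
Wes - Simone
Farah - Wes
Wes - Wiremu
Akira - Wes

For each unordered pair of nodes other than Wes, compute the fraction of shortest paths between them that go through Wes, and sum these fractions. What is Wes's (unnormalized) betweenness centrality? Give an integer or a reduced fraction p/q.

14

Pairs whose geodesics pass through Wes — Ximena–Pablo: 1; Ximena–Akira: 1; Ximena–Farah: 1; Ximena–Wiremu: 1; Simone–Pablo: 1; Simone–Akira: 1; Simone–Farah: 1; Simone–Wiremu: 1; Pablo–Akira: 1; Pablo–Farah: 1; Pablo–Wiremu: 1; Akira–Farah: 1; Akira–Wiremu: 1; Farah–Wiremu: 1.
All other pairs contribute 0.
Summing the contributions gives betweenness(Wes) = 14.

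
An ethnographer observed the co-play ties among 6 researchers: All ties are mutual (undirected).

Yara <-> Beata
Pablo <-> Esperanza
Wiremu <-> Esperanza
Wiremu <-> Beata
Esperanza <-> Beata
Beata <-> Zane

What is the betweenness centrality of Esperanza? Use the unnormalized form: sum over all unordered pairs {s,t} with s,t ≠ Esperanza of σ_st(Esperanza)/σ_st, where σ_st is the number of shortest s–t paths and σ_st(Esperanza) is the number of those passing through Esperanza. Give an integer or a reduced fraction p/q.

4

Pairs whose geodesics pass through Esperanza — Wiremu–Pablo: 1; Pablo–Yara: 1; Pablo–Beata: 1; Pablo–Zane: 1.
All other pairs contribute 0.
Summing the contributions gives betweenness(Esperanza) = 4.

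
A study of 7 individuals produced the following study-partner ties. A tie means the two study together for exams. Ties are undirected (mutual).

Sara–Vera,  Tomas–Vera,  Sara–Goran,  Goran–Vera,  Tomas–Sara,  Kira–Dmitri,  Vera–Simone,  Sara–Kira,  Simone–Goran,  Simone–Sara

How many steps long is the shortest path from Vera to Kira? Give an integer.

One shortest route is Vera – Sara – Kira, which uses 2 edges, and Vera and Kira are not directly tied, so nothing shorter exists. So d(Vera,Kira) = 2.

2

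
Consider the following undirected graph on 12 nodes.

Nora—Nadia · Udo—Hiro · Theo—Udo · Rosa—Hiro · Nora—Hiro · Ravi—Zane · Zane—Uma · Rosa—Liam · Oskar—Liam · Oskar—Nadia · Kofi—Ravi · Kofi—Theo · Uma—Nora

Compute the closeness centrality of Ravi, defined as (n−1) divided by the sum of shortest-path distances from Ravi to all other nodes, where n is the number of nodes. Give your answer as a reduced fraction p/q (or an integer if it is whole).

Distances from Ravi: Hiro:4, Kofi:1, Liam:6, Nadia:4, Nora:3, Oskar:5, Rosa:5, Theo:2, Udo:3, Uma:2, Zane:1. Sum = 36.
n = 12, so closeness = 11/36.

11/36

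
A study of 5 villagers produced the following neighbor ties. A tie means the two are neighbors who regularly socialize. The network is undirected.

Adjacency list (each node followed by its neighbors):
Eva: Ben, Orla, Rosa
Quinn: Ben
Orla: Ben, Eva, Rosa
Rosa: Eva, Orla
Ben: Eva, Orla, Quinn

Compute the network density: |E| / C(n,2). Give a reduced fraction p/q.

3/5

There are 6 edges and 5 nodes, so the maximum possible is C(5,2) = 10.
Density = 6/10 = 3/5.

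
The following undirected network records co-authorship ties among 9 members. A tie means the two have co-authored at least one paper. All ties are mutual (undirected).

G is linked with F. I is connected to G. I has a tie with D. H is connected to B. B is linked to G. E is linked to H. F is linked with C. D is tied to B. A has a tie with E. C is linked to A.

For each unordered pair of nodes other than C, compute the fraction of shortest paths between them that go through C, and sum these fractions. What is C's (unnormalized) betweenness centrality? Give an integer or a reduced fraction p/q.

Pairs whose geodesics pass through C — A–I: 1; A–G: 1; A–F: 1; E–F: 1.
All other pairs contribute 0.
Summing the contributions gives betweenness(C) = 4.

4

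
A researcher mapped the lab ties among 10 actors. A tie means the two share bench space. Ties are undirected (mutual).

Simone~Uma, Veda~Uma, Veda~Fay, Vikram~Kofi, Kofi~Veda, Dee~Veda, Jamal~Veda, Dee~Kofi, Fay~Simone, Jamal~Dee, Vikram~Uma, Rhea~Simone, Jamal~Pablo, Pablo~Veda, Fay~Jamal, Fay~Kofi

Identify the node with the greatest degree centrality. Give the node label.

Degrees — Dee:3, Fay:4, Jamal:4, Kofi:4, Pablo:2, Rhea:1, Simone:3, Uma:3, Veda:6, Vikram:2.
The maximum is 6, attained only by Veda.

Veda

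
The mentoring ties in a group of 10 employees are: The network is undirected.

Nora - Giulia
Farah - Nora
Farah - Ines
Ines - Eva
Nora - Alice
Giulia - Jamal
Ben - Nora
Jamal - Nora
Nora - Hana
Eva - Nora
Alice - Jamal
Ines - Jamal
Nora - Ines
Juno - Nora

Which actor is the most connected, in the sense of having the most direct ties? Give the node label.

Degrees — Alice:2, Ben:1, Eva:2, Farah:2, Giulia:2, Hana:1, Ines:4, Jamal:4, Juno:1, Nora:9.
The maximum is 9, attained only by Nora.

Nora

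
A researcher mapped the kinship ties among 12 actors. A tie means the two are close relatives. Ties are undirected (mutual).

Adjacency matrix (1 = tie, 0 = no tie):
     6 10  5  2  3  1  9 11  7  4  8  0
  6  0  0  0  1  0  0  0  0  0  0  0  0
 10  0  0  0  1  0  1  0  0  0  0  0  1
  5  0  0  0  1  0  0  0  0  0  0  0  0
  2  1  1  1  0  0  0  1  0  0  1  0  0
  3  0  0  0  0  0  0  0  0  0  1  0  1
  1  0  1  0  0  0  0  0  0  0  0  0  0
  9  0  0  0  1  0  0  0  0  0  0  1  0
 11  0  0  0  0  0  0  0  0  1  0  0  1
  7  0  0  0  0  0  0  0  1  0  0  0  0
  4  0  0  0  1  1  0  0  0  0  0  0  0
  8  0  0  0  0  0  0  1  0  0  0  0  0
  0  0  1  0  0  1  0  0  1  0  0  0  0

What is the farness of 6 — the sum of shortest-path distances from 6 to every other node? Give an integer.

30

Distances from 6: 0:3, 1:3, 2:1, 3:3, 4:2, 5:2, 7:5, 8:3, 9:2, 10:2, 11:4.
Sum = 3 + 3 + 1 + 3 + 2 + 2 + 5 + 3 + 2 + 2 + 4 = 30.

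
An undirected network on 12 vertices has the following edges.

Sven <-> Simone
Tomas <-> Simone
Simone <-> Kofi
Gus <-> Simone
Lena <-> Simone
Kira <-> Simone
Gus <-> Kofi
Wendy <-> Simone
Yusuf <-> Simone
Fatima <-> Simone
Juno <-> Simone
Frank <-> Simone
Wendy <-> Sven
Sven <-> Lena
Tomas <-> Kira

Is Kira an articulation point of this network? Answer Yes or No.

Even without Kira, every remaining node can still reach every other (the residual graph is connected), so Kira is not a cut vertex.

No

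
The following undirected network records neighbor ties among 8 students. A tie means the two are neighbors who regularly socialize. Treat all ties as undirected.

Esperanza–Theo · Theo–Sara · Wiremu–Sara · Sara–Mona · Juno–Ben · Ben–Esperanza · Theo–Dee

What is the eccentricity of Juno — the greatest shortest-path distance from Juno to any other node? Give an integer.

Distances from Juno: Ben:1, Dee:4, Esperanza:2, Mona:5, Sara:4, Theo:3, Wiremu:5.
The largest is 5 (to Mona and Wiremu), so the eccentricity of Juno is 5.

5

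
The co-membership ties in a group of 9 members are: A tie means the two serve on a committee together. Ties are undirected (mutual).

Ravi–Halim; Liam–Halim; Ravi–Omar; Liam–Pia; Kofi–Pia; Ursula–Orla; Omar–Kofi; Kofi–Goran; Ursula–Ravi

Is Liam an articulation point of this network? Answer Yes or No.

No

Even without Liam, every remaining node can still reach every other (the residual graph is connected), so Liam is not a cut vertex.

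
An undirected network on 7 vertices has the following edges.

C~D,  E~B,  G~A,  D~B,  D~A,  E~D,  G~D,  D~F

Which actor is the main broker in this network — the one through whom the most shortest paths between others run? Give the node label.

Unnormalized betweenness of each node: A:0, B:0, C:0, D:13, E:0, F:0, G:0.
D has the largest value, 13, making it the main broker — the node through which the most shortest paths run.

D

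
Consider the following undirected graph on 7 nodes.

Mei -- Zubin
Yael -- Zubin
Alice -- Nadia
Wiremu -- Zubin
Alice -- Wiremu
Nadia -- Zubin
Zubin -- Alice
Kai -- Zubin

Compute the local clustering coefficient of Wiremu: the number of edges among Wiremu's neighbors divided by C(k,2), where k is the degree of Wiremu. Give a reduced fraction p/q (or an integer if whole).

1

Wiremu's neighbors: Alice and Zubin (k = 2).
Possible neighbor pairs: C(2,2) = 1. Edges among them: Alice–Zubin → e = 1.
Clustering(Wiremu) = 1/1.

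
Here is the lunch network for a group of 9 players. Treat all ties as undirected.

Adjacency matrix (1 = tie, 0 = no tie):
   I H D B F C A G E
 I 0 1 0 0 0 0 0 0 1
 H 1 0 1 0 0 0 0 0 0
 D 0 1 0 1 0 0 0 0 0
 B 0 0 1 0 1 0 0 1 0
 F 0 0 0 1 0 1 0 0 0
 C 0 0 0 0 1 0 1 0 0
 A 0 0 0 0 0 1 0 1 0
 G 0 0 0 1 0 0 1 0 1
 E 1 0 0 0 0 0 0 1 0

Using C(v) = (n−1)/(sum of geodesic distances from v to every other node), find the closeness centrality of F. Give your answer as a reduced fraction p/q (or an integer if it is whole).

Distances from F: A:2, B:1, C:1, D:2, E:3, G:2, H:3, I:4. Sum = 18.
n = 9, so closeness = 8/18 = 4/9.

4/9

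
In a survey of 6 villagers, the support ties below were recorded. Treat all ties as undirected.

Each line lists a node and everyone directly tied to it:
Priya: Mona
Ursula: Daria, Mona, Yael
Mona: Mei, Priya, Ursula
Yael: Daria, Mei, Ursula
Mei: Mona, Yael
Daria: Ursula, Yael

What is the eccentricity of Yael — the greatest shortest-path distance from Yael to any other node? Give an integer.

3

Distances from Yael: Daria:1, Mei:1, Mona:2, Priya:3, Ursula:1.
The largest is 3 (to Priya), so the eccentricity of Yael is 3.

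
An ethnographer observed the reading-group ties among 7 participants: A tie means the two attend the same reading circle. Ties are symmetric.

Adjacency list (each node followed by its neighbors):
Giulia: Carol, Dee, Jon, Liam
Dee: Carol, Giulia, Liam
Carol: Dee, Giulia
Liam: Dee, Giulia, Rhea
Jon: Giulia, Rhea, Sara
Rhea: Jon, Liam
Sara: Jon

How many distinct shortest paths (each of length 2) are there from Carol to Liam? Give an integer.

2

The shortest distance is 2. The length-2 paths are: Carol–Giulia–Liam; Carol–Dee–Liam.
That gives 2 distinct shortest paths.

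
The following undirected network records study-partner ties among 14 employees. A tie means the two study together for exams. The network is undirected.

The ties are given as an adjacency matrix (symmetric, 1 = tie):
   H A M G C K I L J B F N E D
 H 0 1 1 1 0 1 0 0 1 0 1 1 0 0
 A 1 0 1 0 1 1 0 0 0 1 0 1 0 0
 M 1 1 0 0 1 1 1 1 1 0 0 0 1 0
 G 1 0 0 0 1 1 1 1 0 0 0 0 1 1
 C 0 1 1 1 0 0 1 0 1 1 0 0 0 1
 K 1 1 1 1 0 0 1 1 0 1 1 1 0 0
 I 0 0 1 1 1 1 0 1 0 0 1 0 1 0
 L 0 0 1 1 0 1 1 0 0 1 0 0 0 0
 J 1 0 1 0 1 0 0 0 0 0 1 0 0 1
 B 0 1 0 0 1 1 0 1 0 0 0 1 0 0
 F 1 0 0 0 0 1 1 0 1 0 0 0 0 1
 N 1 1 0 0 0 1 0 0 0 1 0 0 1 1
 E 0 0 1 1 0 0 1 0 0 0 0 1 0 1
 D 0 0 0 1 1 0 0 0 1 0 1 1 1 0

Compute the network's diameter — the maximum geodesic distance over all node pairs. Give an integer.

2

Eccentricity of each node (its greatest distance to any other): A:2, B:2, C:2, D:2, E:2, F:2, G:2, H:2, I:2, J:2, K:2, L:2, M:2, N:2.
The maximum eccentricity is 2, realized for instance by the pair H–C via H – A – C. So the diameter is 2.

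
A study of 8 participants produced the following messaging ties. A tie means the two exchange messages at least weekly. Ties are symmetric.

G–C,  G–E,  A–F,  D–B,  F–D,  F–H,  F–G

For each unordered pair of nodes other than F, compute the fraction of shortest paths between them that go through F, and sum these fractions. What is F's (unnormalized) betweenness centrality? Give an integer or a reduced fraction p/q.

17

Pairs whose geodesics pass through F — A–G: 1; A–B: 1; A–E: 1; A–C: 1; A–D: 1; A–H: 1; G–B: 1; G–D: 1; G–H: 1; B–E: 1; B–C: 1; B–H: 1; E–D: 1; E–H: 1 … (+3 more pairs).
All other pairs contribute 0.
Summing the contributions gives betweenness(F) = 17.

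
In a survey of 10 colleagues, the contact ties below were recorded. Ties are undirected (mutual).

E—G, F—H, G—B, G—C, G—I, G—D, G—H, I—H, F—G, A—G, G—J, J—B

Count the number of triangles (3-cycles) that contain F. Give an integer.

F's neighbors: G and H.
Neighbor pairs that are themselves tied: F–G–H. Each forms one triangle with F, for 1 in total.

1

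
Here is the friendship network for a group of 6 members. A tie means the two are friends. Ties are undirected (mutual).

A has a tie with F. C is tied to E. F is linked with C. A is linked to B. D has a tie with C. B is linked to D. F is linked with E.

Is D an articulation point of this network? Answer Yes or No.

Even without D, every remaining node can still reach every other (the residual graph is connected), so D is not a cut vertex.

No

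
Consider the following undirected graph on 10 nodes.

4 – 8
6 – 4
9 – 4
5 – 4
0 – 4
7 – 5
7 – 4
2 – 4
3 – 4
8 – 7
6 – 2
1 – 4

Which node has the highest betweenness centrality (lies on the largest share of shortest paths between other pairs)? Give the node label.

4

Unnormalized betweenness of each node: 0:0, 1:0, 2:0, 3:0, 4:65/2, 5:0, 6:0, 7:1/2, 8:0, 9:0.
4 has the largest value, 65/2, making it the main broker — the node through which the most shortest paths run.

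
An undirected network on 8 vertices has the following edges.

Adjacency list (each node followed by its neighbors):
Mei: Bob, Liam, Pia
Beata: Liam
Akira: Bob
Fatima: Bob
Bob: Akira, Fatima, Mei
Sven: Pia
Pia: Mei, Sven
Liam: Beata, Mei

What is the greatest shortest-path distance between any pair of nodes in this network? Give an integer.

Eccentricity of each node (its greatest distance to any other): Akira:4, Beata:4, Bob:3, Fatima:4, Liam:3, Mei:2, Pia:3, Sven:4.
The maximum eccentricity is 4, realized for instance by the pair Akira–Sven via Akira – Bob – Mei – Pia – Sven. So the diameter is 4.

4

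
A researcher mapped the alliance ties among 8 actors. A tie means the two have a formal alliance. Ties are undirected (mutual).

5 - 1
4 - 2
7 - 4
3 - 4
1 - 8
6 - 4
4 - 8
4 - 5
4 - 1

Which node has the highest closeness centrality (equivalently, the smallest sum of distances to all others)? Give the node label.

4

Farness (sum of distances to all others) for each node — 1:11, 2:13, 3:13, 4:7, 5:12, 6:13, 7:13, 8:12.
The smallest farness is 7, for 4, so 4 has the highest closeness.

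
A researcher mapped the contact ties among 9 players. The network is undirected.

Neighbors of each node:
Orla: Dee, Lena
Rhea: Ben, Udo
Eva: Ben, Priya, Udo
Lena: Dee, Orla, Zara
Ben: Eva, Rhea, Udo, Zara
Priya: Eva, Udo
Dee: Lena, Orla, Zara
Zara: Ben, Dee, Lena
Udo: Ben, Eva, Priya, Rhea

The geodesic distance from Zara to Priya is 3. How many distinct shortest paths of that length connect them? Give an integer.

The shortest distance is 3. The length-3 paths are: Zara–Ben–Eva–Priya; Zara–Ben–Udo–Priya.
That gives 2 distinct shortest paths.

2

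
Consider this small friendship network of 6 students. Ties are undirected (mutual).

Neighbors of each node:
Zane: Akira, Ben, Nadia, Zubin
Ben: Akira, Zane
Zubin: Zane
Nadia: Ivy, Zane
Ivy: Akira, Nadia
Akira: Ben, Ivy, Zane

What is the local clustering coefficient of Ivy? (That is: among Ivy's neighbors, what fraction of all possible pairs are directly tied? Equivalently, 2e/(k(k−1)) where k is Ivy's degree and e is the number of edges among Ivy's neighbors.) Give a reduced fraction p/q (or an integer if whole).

0

Ivy's neighbors: Akira and Nadia (k = 2).
Possible neighbor pairs: C(2,2) = 1. Edges among them: none → e = 0.
Clustering(Ivy) = 0/1.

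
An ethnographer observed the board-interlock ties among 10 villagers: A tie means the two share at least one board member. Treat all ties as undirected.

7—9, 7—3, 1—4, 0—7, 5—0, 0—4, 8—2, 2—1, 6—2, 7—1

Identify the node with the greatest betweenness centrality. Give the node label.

Unnormalized betweenness of each node: 0:19/2, 1:39/2, 2:15, 3:0, 4:4, 5:0, 6:0, 7:19, 8:0, 9:0.
1 has the largest value, 39/2, making it the main broker — the node through which the most shortest paths run.

1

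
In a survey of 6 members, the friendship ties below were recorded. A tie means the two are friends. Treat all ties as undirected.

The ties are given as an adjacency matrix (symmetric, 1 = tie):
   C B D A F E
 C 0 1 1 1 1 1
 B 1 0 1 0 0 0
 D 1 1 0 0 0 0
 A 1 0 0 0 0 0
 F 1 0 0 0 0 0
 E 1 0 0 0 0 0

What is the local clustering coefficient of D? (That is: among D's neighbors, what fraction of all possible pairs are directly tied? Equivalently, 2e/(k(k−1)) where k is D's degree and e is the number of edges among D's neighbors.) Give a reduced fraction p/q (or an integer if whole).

D's neighbors: B and C (k = 2).
Possible neighbor pairs: C(2,2) = 1. Edges among them: B–C → e = 1.
Clustering(D) = 1/1.

1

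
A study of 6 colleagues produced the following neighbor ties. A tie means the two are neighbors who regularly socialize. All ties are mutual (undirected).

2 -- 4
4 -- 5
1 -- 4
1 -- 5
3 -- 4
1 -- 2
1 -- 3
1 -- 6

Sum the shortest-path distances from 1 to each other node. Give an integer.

Distances from 1: 2:1, 3:1, 4:1, 5:1, 6:1.
Sum = 1 + 1 + 1 + 1 + 1 = 5.

5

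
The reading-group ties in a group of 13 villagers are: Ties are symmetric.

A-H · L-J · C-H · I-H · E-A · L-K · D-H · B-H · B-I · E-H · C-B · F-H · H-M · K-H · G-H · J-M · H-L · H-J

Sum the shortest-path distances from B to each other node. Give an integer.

21

Distances from B: A:2, C:1, D:2, E:2, F:2, G:2, H:1, I:1, J:2, K:2, L:2, M:2.
Sum = 2 + 1 + 2 + 2 + 2 + 2 + 1 + 1 + 2 + 2 + 2 + 2 = 21.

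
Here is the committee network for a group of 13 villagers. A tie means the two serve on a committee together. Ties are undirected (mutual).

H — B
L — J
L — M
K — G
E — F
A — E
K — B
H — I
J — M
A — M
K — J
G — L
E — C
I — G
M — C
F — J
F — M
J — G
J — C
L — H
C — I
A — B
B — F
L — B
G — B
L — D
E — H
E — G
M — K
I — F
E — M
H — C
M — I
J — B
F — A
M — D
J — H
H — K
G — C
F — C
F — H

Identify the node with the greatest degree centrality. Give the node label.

Degrees — A:4, B:7, C:7, D:2, E:6, F:8, G:7, H:8, I:5, J:8, K:5, L:6, M:9.
The maximum is 9, attained only by M.

M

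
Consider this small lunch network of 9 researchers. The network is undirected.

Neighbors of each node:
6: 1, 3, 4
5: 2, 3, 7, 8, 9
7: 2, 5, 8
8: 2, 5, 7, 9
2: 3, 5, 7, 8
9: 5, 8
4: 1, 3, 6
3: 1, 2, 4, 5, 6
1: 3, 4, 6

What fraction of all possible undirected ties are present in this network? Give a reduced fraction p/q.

4/9

There are 16 edges and 9 nodes, so the maximum possible is C(9,2) = 36.
Density = 16/36 = 4/9.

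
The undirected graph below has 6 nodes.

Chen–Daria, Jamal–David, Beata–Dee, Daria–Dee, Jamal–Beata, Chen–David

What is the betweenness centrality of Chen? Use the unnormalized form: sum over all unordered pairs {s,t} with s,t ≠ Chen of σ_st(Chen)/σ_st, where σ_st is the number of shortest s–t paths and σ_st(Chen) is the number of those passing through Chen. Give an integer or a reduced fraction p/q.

2

Pairs whose geodesics pass through Chen — Jamal–Daria: 1/2; David–Daria: 1; David–Dee: 1/2.
All other pairs contribute 0.
Summing the contributions gives betweenness(Chen) = 2.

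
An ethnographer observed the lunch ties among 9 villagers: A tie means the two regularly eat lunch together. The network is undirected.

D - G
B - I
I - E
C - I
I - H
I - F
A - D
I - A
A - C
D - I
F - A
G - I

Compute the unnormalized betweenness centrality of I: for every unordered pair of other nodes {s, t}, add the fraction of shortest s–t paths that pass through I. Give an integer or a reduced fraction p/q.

Pairs whose geodesics pass through I — H–A: 1; H–E: 1; H–F: 1; H–G: 1; H–D: 1; H–C: 1; H–B: 1; A–E: 1; A–G: 1/2; A–B: 1; E–F: 1; E–G: 1; E–D: 1; E–C: 1 … (+10 more pairs).
All other pairs contribute 0.
Summing the contributions gives betweenness(I) = 22.

22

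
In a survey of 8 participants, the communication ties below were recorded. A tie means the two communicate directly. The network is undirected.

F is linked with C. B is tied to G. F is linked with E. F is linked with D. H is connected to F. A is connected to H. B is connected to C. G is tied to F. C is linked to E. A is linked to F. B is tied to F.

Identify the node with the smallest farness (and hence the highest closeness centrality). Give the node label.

Farness (sum of distances to all others) for each node — A:12, B:11, C:11, D:13, E:12, F:7, G:12, H:12.
The smallest farness is 7, for F, so F has the highest closeness.

F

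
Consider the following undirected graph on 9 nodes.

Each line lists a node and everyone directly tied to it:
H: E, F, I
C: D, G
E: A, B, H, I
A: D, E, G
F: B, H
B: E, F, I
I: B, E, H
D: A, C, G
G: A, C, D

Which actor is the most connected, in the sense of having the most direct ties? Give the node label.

Degrees — A:3, B:3, C:2, D:3, E:4, F:2, G:3, H:3, I:3.
The maximum is 4, attained only by E.

E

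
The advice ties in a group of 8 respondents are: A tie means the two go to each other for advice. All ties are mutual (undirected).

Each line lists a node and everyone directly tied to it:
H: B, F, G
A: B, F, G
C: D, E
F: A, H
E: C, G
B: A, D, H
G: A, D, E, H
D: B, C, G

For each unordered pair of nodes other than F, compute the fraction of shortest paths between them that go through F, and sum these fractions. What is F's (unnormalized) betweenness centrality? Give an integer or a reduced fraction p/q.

Pairs whose geodesics pass through F — A–H: 1/3.
All other pairs contribute 0.
Summing the contributions gives betweenness(F) = 1/3.

1/3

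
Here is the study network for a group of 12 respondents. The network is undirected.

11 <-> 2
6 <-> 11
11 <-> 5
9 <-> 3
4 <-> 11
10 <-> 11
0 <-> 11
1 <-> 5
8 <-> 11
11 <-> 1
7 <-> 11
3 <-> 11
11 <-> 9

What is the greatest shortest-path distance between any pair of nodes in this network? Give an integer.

Eccentricity of each node (its greatest distance to any other): 0:2, 1:2, 2:2, 3:2, 4:2, 5:2, 6:2, 7:2, 8:2, 9:2, 10:2, 11:1.
The maximum eccentricity is 2, realized for instance by the pair 10–6 via 10 – 11 – 6. So the diameter is 2.

2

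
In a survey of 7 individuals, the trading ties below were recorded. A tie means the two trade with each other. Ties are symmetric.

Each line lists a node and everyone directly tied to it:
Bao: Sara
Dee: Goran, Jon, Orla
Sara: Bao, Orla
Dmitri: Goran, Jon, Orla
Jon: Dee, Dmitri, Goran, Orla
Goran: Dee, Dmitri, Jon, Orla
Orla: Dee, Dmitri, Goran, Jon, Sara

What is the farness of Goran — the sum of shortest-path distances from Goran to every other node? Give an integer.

Distances from Goran: Bao:3, Dee:1, Dmitri:1, Jon:1, Orla:1, Sara:2.
Sum = 3 + 1 + 1 + 1 + 1 + 2 = 9.

9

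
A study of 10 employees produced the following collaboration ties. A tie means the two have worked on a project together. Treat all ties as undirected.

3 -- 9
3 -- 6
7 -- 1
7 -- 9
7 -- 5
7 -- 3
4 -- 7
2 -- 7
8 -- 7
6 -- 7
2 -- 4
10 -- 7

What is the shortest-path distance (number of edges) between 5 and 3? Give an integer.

One shortest route is 5 – 7 – 3, which uses 2 edges, and 5 and 3 are not directly tied, so nothing shorter exists. So d(5,3) = 2.

2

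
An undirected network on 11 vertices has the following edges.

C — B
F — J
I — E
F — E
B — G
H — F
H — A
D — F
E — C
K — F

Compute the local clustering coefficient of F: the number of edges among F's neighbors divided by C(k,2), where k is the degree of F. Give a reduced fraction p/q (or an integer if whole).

F's neighbors: D, E, H, J, and K (k = 5).
Possible neighbor pairs: C(5,2) = 10. Edges among them: none → e = 0.
Clustering(F) = 0/10 = 0.

0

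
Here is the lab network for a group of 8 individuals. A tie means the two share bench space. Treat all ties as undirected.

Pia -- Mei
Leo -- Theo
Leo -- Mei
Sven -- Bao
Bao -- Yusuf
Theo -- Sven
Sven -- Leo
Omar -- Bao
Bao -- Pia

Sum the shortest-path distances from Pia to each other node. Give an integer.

13

Distances from Pia: Bao:1, Leo:2, Mei:1, Omar:2, Sven:2, Theo:3, Yusuf:2.
Sum = 1 + 2 + 1 + 2 + 2 + 3 + 2 = 13.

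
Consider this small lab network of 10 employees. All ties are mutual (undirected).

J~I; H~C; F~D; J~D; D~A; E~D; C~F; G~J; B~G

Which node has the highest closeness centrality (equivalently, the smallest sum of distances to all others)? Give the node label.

Farness (sum of distances to all others) for each node — A:24, B:32, C:26, D:16, E:24, F:20, G:24, H:34, I:26, J:18.
The smallest farness is 16, for D, so D has the highest closeness.

D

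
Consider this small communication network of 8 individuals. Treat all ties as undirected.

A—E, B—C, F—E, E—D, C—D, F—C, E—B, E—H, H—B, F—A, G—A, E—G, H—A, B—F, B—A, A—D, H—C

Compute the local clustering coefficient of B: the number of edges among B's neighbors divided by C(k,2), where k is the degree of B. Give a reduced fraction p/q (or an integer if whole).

B's neighbors: A, C, E, F, and H (k = 5).
Possible neighbor pairs: C(5,2) = 10. Edges among them: A–E, A–F, A–H, C–F, C–H, E–F, E–H → e = 7.
Clustering(B) = 7/10.

7/10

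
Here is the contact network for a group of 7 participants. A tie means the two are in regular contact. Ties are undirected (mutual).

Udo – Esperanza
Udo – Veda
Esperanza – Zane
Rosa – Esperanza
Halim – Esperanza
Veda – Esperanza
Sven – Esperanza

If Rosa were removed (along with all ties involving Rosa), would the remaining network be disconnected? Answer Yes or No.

No

Even without Rosa, every remaining node can still reach every other (the residual graph is connected), so Rosa is not a cut vertex.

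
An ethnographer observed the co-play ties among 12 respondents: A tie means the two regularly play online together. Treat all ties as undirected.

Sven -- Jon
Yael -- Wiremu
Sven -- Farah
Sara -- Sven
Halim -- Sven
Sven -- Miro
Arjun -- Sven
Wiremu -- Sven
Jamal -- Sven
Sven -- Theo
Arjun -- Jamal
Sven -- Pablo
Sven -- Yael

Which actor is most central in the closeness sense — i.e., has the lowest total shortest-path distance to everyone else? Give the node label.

Sven

Farness (sum of distances to all others) for each node — Arjun:20, Farah:21, Halim:21, Jamal:20, Jon:21, Miro:21, Pablo:21, Sara:21, Sven:11, Theo:21, Wiremu:20, Yael:20.
The smallest farness is 11, for Sven, so Sven has the highest closeness.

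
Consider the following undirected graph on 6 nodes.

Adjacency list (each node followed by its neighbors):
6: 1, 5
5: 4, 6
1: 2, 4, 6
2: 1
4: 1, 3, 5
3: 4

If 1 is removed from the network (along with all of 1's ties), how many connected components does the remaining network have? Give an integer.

2

Without 1, the remaining ties split the others into: {2}; {3, 4, 5, 6}.
That's 2 separate components.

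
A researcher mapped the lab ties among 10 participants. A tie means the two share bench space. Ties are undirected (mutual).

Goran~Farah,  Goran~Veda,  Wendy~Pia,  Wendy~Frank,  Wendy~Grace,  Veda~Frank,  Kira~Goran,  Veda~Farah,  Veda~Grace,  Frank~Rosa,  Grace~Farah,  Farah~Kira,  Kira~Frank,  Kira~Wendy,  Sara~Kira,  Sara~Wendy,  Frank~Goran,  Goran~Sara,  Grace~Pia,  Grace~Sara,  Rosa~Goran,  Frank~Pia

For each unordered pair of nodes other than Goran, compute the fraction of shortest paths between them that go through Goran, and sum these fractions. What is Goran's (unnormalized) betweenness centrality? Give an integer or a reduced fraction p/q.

16/3

Pairs whose geodesics pass through Goran — Rosa–Veda: 1/2; Rosa–Grace: 3/6; Rosa–Sara: 1; Rosa–Kira: 1/2; Rosa–Farah: 1; Veda–Sara: 1/2; Veda–Kira: 1/3; Sara–Frank: 1/3; Sara–Farah: 1/3; Frank–Farah: 1/3.
All other pairs contribute 0.
Summing the contributions gives betweenness(Goran) = 16/3.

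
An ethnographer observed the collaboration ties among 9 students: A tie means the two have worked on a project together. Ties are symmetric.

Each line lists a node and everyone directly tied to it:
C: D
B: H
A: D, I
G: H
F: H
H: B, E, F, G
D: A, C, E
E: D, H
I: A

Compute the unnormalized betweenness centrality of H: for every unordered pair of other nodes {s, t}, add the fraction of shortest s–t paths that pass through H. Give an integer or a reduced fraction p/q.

Pairs whose geodesics pass through H — I–G: 1; I–F: 1; I–B: 1; G–F: 1; G–B: 1; G–E: 1; G–D: 1; G–C: 1; G–A: 1; F–B: 1; F–E: 1; F–D: 1; F–C: 1; F–A: 1 … (+4 more pairs).
All other pairs contribute 0.
Summing the contributions gives betweenness(H) = 18.

18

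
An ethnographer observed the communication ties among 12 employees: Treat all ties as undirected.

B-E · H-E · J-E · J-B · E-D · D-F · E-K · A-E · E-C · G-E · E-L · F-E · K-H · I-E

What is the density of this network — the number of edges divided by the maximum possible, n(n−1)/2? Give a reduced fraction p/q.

7/33

There are 14 edges and 12 nodes, so the maximum possible is C(12,2) = 66.
Density = 14/66 = 7/33.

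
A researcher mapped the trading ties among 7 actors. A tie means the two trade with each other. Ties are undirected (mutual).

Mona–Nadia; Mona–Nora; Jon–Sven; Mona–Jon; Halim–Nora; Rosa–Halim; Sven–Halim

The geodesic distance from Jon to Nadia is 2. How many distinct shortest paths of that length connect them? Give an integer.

1

The shortest distance is 2, and the only length-2 path is Jon–Mona–Nadia. So there is exactly 1 shortest path.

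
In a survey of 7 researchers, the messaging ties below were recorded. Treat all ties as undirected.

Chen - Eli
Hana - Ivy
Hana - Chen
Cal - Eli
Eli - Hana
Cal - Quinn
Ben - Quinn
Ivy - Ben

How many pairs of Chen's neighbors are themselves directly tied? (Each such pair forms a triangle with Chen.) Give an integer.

Chen's neighbors: Eli and Hana.
Neighbor pairs that are themselves tied: Chen–Eli–Hana. Each forms one triangle with Chen, for 1 in total.

1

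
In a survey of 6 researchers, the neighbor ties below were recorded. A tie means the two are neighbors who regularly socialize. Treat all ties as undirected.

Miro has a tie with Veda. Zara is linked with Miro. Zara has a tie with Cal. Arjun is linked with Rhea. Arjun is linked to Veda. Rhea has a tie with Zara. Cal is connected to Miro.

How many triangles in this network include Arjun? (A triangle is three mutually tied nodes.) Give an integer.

Arjun's neighbors are Rhea and Veda, but none of them are tied to each other, so no triangle contains Arjun.

0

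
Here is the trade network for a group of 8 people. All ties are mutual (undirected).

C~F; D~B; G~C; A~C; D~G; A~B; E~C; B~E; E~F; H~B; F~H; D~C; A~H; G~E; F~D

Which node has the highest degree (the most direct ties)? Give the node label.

Degrees — A:3, B:4, C:5, D:4, E:4, F:4, G:3, H:3.
The maximum is 5, attained only by C.

C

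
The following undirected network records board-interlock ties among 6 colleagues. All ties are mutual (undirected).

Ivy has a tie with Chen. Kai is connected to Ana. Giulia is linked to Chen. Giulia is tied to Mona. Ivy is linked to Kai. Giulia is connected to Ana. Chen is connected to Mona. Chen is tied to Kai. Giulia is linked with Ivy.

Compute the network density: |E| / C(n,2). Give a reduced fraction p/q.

There are 9 edges and 6 nodes, so the maximum possible is C(6,2) = 15.
Density = 9/15 = 3/5.

3/5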